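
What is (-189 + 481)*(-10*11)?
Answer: -32120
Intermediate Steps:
(-189 + 481)*(-10*11) = 292*(-110) = -32120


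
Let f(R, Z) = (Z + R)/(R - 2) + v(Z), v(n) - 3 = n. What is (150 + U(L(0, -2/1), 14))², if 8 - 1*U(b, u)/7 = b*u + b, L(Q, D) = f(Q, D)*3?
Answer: 179776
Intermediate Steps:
v(n) = 3 + n
f(R, Z) = 3 + Z + (R + Z)/(-2 + R) (f(R, Z) = (Z + R)/(R - 2) + (3 + Z) = (R + Z)/(-2 + R) + (3 + Z) = 3 + Z + (R + Z)/(-2 + R))
L(Q, D) = 3*(-6 + Q - D + Q*(3 + D))/(-2 + Q) (L(Q, D) = ((-6 + Q - D + Q*(3 + D))/(-2 + Q))*3 = 3*(-6 + Q - D + Q*(3 + D))/(-2 + Q))
U(b, u) = 56 - 7*b - 7*b*u (U(b, u) = 56 - 7*(b*u + b) = 56 - 7*(b + b*u) = 56 + (-7*b - 7*b*u) = 56 - 7*b - 7*b*u)
(150 + U(L(0, -2/1), 14))² = (150 + (56 - 21*(-6 - (-2)/1 + 4*0 - 2/1*0)/(-2 + 0) - 7*3*(-6 - (-2)/1 + 4*0 - 2/1*0)/(-2 + 0)*14))² = (150 + (56 - 21*(-6 - (-2) + 0 - 2*1*0)/(-2) - 7*3*(-6 - (-2) + 0 - 2*1*0)/(-2)*14))² = (150 + (56 - 21*(-1)*(-6 - 1*(-2) + 0 - 2*0)/2 - 7*3*(-½)*(-6 - 1*(-2) + 0 - 2*0)*14))² = (150 + (56 - 21*(-1)*(-6 + 2 + 0 + 0)/2 - 7*3*(-½)*(-6 + 2 + 0 + 0)*14))² = (150 + (56 - 21*(-1)*(-4)/2 - 7*3*(-½)*(-4)*14))² = (150 + (56 - 7*6 - 7*6*14))² = (150 + (56 - 42 - 588))² = (150 - 574)² = (-424)² = 179776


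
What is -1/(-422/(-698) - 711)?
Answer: 349/247928 ≈ 0.0014077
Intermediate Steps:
-1/(-422/(-698) - 711) = -1/(-422*(-1/698) - 711) = -1/(211/349 - 711) = -1/(-247928/349) = -1*(-349/247928) = 349/247928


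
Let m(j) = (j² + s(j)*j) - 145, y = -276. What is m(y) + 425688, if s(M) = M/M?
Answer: 501443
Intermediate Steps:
s(M) = 1
m(j) = -145 + j + j² (m(j) = (j² + 1*j) - 145 = (j² + j) - 145 = (j + j²) - 145 = -145 + j + j²)
m(y) + 425688 = (-145 - 276 + (-276)²) + 425688 = (-145 - 276 + 76176) + 425688 = 75755 + 425688 = 501443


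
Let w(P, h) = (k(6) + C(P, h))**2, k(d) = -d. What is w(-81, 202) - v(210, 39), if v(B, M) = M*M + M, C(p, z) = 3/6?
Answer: -6119/4 ≈ -1529.8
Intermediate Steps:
C(p, z) = 1/2 (C(p, z) = 3*(1/6) = 1/2)
v(B, M) = M + M**2 (v(B, M) = M**2 + M = M + M**2)
w(P, h) = 121/4 (w(P, h) = (-1*6 + 1/2)**2 = (-6 + 1/2)**2 = (-11/2)**2 = 121/4)
w(-81, 202) - v(210, 39) = 121/4 - 39*(1 + 39) = 121/4 - 39*40 = 121/4 - 1*1560 = 121/4 - 1560 = -6119/4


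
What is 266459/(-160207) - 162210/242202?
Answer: -15087346698/6467075969 ≈ -2.3329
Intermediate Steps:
266459/(-160207) - 162210/242202 = 266459*(-1/160207) - 162210*1/242202 = -266459/160207 - 27035/40367 = -15087346698/6467075969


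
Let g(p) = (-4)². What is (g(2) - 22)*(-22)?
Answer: 132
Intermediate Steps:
g(p) = 16
(g(2) - 22)*(-22) = (16 - 22)*(-22) = -6*(-22) = 132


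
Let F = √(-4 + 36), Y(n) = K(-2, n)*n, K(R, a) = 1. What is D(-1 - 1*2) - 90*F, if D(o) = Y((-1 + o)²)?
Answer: 16 - 360*√2 ≈ -493.12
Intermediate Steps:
Y(n) = n (Y(n) = 1*n = n)
D(o) = (-1 + o)²
F = 4*√2 (F = √32 = 4*√2 ≈ 5.6569)
D(-1 - 1*2) - 90*F = (-1 + (-1 - 1*2))² - 360*√2 = (-1 + (-1 - 2))² - 360*√2 = (-1 - 3)² - 360*√2 = (-4)² - 360*√2 = 16 - 360*√2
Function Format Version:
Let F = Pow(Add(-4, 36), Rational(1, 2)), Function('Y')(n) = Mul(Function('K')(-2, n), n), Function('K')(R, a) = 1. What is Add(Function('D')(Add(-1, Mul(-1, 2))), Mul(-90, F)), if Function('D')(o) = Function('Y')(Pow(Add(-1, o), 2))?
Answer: Add(16, Mul(-360, Pow(2, Rational(1, 2)))) ≈ -493.12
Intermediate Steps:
Function('Y')(n) = n (Function('Y')(n) = Mul(1, n) = n)
Function('D')(o) = Pow(Add(-1, o), 2)
F = Mul(4, Pow(2, Rational(1, 2))) (F = Pow(32, Rational(1, 2)) = Mul(4, Pow(2, Rational(1, 2))) ≈ 5.6569)
Add(Function('D')(Add(-1, Mul(-1, 2))), Mul(-90, F)) = Add(Pow(Add(-1, Add(-1, Mul(-1, 2))), 2), Mul(-90, Mul(4, Pow(2, Rational(1, 2))))) = Add(Pow(Add(-1, Add(-1, -2)), 2), Mul(-360, Pow(2, Rational(1, 2)))) = Add(Pow(Add(-1, -3), 2), Mul(-360, Pow(2, Rational(1, 2)))) = Add(Pow(-4, 2), Mul(-360, Pow(2, Rational(1, 2)))) = Add(16, Mul(-360, Pow(2, Rational(1, 2))))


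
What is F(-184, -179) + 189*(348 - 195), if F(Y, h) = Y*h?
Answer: 61853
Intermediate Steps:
F(-184, -179) + 189*(348 - 195) = -184*(-179) + 189*(348 - 195) = 32936 + 189*153 = 32936 + 28917 = 61853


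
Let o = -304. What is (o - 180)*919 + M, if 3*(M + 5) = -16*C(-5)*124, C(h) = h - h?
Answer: -444801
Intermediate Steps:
C(h) = 0
M = -5 (M = -5 + (-16*0*124)/3 = -5 + (0*124)/3 = -5 + (1/3)*0 = -5 + 0 = -5)
(o - 180)*919 + M = (-304 - 180)*919 - 5 = -484*919 - 5 = -444796 - 5 = -444801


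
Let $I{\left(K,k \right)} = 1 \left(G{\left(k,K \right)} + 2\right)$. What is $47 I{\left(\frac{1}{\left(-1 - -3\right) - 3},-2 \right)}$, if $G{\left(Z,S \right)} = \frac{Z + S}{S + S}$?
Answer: $\frac{329}{2} \approx 164.5$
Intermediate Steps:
$G{\left(Z,S \right)} = \frac{S + Z}{2 S}$
$I{\left(K,k \right)} = 2 + \frac{K + k}{2 K}$ ($I{\left(K,k \right)} = 1 \left(\frac{K + k}{2 K} + 2\right) = 1 \left(2 + \frac{K + k}{2 K}\right) = 2 + \frac{K + k}{2 K}$)
$47 I{\left(\frac{1}{\left(-1 - -3\right) - 3},-2 \right)} = 47 \frac{-2 + \frac{5}{\left(-1 - -3\right) - 3}}{2 \frac{1}{\left(-1 - -3\right) - 3}} = 47 \frac{-2 + \frac{5}{\left(-1 + 3\right) - 3}}{2 \frac{1}{\left(-1 + 3\right) - 3}} = 47 \frac{-2 + \frac{5}{2 - 3}}{2 \frac{1}{2 - 3}} = 47 \frac{-2 + \frac{5}{-1}}{2 \frac{1}{-1}} = 47 \frac{-2 + 5 \left(-1\right)}{2 \left(-1\right)} = 47 \cdot \frac{1}{2} \left(-1\right) \left(-2 - 5\right) = 47 \cdot \frac{1}{2} \left(-1\right) \left(-7\right) = 47 \cdot \frac{7}{2} = \frac{329}{2}$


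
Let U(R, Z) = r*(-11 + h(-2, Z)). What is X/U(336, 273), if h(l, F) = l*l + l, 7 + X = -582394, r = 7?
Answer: 582401/63 ≈ 9244.5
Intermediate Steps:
X = -582401 (X = -7 - 582394 = -582401)
h(l, F) = l + l² (h(l, F) = l² + l = l + l²)
U(R, Z) = -63 (U(R, Z) = 7*(-11 - 2*(1 - 2)) = 7*(-11 - 2*(-1)) = 7*(-11 + 2) = 7*(-9) = -63)
X/U(336, 273) = -582401/(-63) = -582401*(-1/63) = 582401/63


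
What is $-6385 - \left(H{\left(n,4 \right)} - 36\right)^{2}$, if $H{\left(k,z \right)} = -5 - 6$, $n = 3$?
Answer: $-8594$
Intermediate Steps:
$H{\left(k,z \right)} = -11$ ($H{\left(k,z \right)} = -5 - 6 = -11$)
$-6385 - \left(H{\left(n,4 \right)} - 36\right)^{2} = -6385 - \left(-11 - 36\right)^{2} = -6385 - \left(-47\right)^{2} = -6385 - 2209 = -8594$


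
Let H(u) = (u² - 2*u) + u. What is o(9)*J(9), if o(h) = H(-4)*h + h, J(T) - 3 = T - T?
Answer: 567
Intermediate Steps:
J(T) = 3 (J(T) = 3 + (T - T) = 3 + 0 = 3)
H(u) = u² - u
o(h) = 21*h (o(h) = (-4*(-1 - 4))*h + h = (-4*(-5))*h + h = 20*h + h = 21*h)
o(9)*J(9) = (21*9)*3 = 189*3 = 567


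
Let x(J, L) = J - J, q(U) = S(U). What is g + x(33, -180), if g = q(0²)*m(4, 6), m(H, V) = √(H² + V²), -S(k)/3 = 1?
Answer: -6*√13 ≈ -21.633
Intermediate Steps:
S(k) = -3 (S(k) = -3*1 = -3)
q(U) = -3
x(J, L) = 0
g = -6*√13 (g = -3*√(4² + 6²) = -3*√(16 + 36) = -6*√13 ≈ -21.633)
g + x(33, -180) = -6*√13 + 0 = -6*√13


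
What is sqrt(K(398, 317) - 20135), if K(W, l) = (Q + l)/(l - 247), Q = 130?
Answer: I*sqrt(98630210)/70 ≈ 141.88*I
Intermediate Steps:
K(W, l) = (130 + l)/(-247 + l) (K(W, l) = (130 + l)/(l - 247) = (130 + l)/(-247 + l))
sqrt(K(398, 317) - 20135) = sqrt((130 + 317)/(-247 + 317) - 20135) = sqrt(447/70 - 20135) = sqrt(-1409003/70) = I*sqrt(98630210)/70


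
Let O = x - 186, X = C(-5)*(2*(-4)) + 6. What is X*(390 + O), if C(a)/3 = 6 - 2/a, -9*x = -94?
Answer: -31652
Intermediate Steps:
x = 94/9 (x = -1/9*(-94) = 94/9 ≈ 10.444)
C(a) = 18 - 6/a (C(a) = 3*(6 - 2/a) = 18 - 6/a)
X = -738/5 (X = (18 - 6/(-5))*(2*(-4)) + 6 = (18 - 6*(-1/5))*(-8) + 6 = (18 + 6/5)*(-8) + 6 = (96/5)*(-8) + 6 = -768/5 + 6 = -738/5 ≈ -147.60)
O = -1580/9 (O = 94/9 - 186 = -1580/9 ≈ -175.56)
X*(390 + O) = -738*(390 - 1580/9)/5 = -738/5*1930/9 = -31652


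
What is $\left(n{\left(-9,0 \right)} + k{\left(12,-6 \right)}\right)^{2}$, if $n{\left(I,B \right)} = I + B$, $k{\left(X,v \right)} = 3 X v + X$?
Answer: $45369$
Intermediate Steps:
$k{\left(X,v \right)} = X + 3 X v$ ($k{\left(X,v \right)} = 3 X v + X = X + 3 X v$)
$n{\left(I,B \right)} = B + I$
$\left(n{\left(-9,0 \right)} + k{\left(12,-6 \right)}\right)^{2} = \left(\left(0 - 9\right) + 12 \left(1 + 3 \left(-6\right)\right)\right)^{2} = \left(-9 + 12 \left(1 - 18\right)\right)^{2} = \left(-9 + 12 \left(-17\right)\right)^{2} = \left(-9 - 204\right)^{2} = \left(-213\right)^{2} = 45369$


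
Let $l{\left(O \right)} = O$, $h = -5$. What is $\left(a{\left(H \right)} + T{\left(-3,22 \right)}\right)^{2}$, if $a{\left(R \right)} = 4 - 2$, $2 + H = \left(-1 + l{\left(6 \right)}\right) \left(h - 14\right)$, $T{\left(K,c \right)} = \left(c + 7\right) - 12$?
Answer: $361$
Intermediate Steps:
$T{\left(K,c \right)} = -5 + c$ ($T{\left(K,c \right)} = \left(7 + c\right) - 12 = -5 + c$)
$H = -97$ ($H = -2 + \left(-1 + 6\right) \left(-5 - 14\right) = -2 + 5 \left(-19\right) = -2 - 95 = -97$)
$a{\left(R \right)} = 2$
$\left(a{\left(H \right)} + T{\left(-3,22 \right)}\right)^{2} = \left(2 + \left(-5 + 22\right)\right)^{2} = \left(2 + 17\right)^{2} = 19^{2} = 361$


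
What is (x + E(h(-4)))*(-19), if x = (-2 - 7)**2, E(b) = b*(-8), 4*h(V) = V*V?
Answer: -931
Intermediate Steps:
h(V) = V**2/4 (h(V) = (V*V)/4 = V**2/4)
E(b) = -8*b
x = 81 (x = (-9)**2 = 81)
(x + E(h(-4)))*(-19) = (81 - 2*(-4)**2)*(-19) = (81 - 2*16)*(-19) = (81 - 8*4)*(-19) = (81 - 32)*(-19) = 49*(-19) = -931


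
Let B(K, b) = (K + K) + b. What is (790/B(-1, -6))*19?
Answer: -7505/4 ≈ -1876.3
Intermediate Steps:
B(K, b) = b + 2*K (B(K, b) = 2*K + b = b + 2*K)
(790/B(-1, -6))*19 = (790/(-6 + 2*(-1)))*19 = (790/(-6 - 2))*19 = (790/(-8))*19 = (790*(-⅛))*19 = -395/4*19 = -7505/4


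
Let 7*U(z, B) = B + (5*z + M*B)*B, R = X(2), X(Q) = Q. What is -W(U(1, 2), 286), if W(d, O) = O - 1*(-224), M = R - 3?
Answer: -510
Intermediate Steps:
R = 2
M = -1 (M = 2 - 3 = -1)
U(z, B) = B/7 + B*(-B + 5*z)/7 (U(z, B) = (B + (5*z - B)*B)/7 = (B + (-B + 5*z)*B)/7 = (B + B*(-B + 5*z))/7 = B/7 + B*(-B + 5*z)/7)
W(d, O) = 224 + O (W(d, O) = O + 224 = 224 + O)
-W(U(1, 2), 286) = -(224 + 286) = -1*510 = -510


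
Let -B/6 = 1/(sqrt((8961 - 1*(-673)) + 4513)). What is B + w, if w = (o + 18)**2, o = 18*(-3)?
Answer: 1296 - 6*sqrt(14147)/14147 ≈ 1295.9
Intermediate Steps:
o = -54
w = 1296 (w = (-54 + 18)**2 = (-36)**2 = 1296)
B = -6*sqrt(14147)/14147 (B = -6/sqrt((8961 - 1*(-673)) + 4513) = -6/sqrt((8961 + 673) + 4513) = -6/sqrt(9634 + 4513) = -6*sqrt(14147)/14147 ≈ -0.050445)
B + w = -6*sqrt(14147)/14147 + 1296 = 1296 - 6*sqrt(14147)/14147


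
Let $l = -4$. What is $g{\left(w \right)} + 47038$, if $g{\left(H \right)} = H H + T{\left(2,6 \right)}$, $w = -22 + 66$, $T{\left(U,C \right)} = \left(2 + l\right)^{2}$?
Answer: $48978$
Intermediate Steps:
$T{\left(U,C \right)} = 4$ ($T{\left(U,C \right)} = \left(2 - 4\right)^{2} = \left(-2\right)^{2} = 4$)
$w = 44$
$g{\left(H \right)} = 4 + H^{2}$ ($g{\left(H \right)} = H H + 4 = H^{2} + 4 = 4 + H^{2}$)
$g{\left(w \right)} + 47038 = \left(4 + 44^{2}\right) + 47038 = \left(4 + 1936\right) + 47038 = 1940 + 47038 = 48978$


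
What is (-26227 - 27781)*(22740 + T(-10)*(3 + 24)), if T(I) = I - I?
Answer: -1228141920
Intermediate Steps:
T(I) = 0
(-26227 - 27781)*(22740 + T(-10)*(3 + 24)) = (-26227 - 27781)*(22740 + 0*(3 + 24)) = -54008*(22740 + 0*27) = -54008*(22740 + 0) = -54008*22740 = -1228141920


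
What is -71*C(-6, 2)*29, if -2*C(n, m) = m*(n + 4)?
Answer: -4118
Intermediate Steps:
C(n, m) = -m*(4 + n)/2 (C(n, m) = -m*(n + 4)/2 = -m*(4 + n)/2)
-71*C(-6, 2)*29 = -(-71)*2*(4 - 6)/2*29 = -(-71)*2*(-2)/2*29 = -71*2*29 = -142*29 = -4118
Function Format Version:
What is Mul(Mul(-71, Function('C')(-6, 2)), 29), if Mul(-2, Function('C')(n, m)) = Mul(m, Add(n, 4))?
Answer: -4118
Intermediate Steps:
Function('C')(n, m) = Mul(Rational(-1, 2), m, Add(4, n)) (Function('C')(n, m) = Mul(Rational(-1, 2), Mul(m, Add(n, 4))) = Mul(Rational(-1, 2), Mul(m, Add(4, n))) = Mul(Rational(-1, 2), m, Add(4, n)))
Mul(Mul(-71, Function('C')(-6, 2)), 29) = Mul(Mul(-71, Mul(Rational(-1, 2), 2, Add(4, -6))), 29) = Mul(Mul(-71, Mul(Rational(-1, 2), 2, -2)), 29) = Mul(Mul(-71, 2), 29) = Mul(-142, 29) = -4118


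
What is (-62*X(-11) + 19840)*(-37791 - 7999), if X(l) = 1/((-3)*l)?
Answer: -29976789820/33 ≈ -9.0839e+8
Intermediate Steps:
X(l) = -1/(3*l)
(-62*X(-11) + 19840)*(-37791 - 7999) = (-(-62)/(3*(-11)) + 19840)*(-37791 - 7999) = (-(-62)*(-1)/(3*11) + 19840)*(-45790) = (-62*1/33 + 19840)*(-45790) = (-62/33 + 19840)*(-45790) = (654658/33)*(-45790) = -29976789820/33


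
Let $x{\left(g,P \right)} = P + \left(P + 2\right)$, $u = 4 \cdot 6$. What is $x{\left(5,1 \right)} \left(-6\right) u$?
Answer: $-576$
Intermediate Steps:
$u = 24$
$x{\left(g,P \right)} = 2 + 2 P$ ($x{\left(g,P \right)} = P + \left(2 + P\right) = 2 + 2 P$)
$x{\left(5,1 \right)} \left(-6\right) u = \left(2 + 2 \cdot 1\right) \left(-6\right) 24 = \left(2 + 2\right) \left(-6\right) 24 = 4 \left(-6\right) 24 = \left(-24\right) 24 = -576$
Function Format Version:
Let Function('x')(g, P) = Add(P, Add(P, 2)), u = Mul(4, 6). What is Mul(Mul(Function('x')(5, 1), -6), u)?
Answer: -576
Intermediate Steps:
u = 24
Function('x')(g, P) = Add(2, Mul(2, P)) (Function('x')(g, P) = Add(P, Add(2, P)) = Add(2, Mul(2, P)))
Mul(Mul(Function('x')(5, 1), -6), u) = Mul(Mul(Add(2, Mul(2, 1)), -6), 24) = Mul(Mul(Add(2, 2), -6), 24) = Mul(Mul(4, -6), 24) = Mul(-24, 24) = -576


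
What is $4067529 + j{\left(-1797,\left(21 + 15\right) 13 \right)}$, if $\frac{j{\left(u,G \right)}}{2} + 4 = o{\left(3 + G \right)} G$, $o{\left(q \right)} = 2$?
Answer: $4069393$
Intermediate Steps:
$j{\left(u,G \right)} = -8 + 4 G$ ($j{\left(u,G \right)} = -8 + 2 \cdot 2 G = -8 + 4 G$)
$4067529 + j{\left(-1797,\left(21 + 15\right) 13 \right)} = 4067529 - \left(8 - 4 \left(21 + 15\right) 13\right) = 4067529 - \left(8 - 4 \cdot 36 \cdot 13\right) = 4067529 + \left(-8 + 4 \cdot 468\right) = 4067529 + \left(-8 + 1872\right) = 4067529 + 1864 = 4069393$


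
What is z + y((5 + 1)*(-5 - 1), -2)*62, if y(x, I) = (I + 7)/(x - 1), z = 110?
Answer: 3760/37 ≈ 101.62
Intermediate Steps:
y(x, I) = (7 + I)/(-1 + x)
z + y((5 + 1)*(-5 - 1), -2)*62 = 110 + ((7 - 2)/(-1 + (5 + 1)*(-5 - 1)))*62 = 110 + (5/(-1 + 6*(-6)))*62 = 110 + (5/(-1 - 36))*62 = 110 + (5/(-37))*62 = 110 - 1/37*5*62 = 110 - 5/37*62 = 110 - 310/37 = 3760/37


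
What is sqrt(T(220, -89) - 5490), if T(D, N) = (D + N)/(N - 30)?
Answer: I*sqrt(77759479)/119 ≈ 74.102*I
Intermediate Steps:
T(D, N) = (D + N)/(-30 + N)
sqrt(T(220, -89) - 5490) = sqrt((220 - 89)/(-30 - 89) - 5490) = sqrt(131/(-119) - 5490) = sqrt(-1/119*131 - 5490) = sqrt(-131/119 - 5490) = sqrt(-653441/119) = I*sqrt(77759479)/119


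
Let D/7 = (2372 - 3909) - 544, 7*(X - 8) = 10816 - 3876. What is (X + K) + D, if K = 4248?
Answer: -65237/7 ≈ -9319.6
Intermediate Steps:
X = 6996/7 (X = 8 + (10816 - 3876)/7 = 8 + (⅐)*6940 = 8 + 6940/7 = 6996/7 ≈ 999.43)
D = -14567 (D = 7*((2372 - 3909) - 544) = 7*(-1537 - 544) = 7*(-2081) = -14567)
(X + K) + D = (6996/7 + 4248) - 14567 = 36732/7 - 14567 = -65237/7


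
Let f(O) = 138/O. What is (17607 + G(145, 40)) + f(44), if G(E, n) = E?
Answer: 390613/22 ≈ 17755.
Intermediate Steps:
(17607 + G(145, 40)) + f(44) = (17607 + 145) + 138/44 = 17752 + 138*(1/44) = 17752 + 69/22 = 390613/22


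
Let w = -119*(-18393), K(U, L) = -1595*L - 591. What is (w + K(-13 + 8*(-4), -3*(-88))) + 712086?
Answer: 2479182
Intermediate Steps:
K(U, L) = -591 - 1595*L
w = 2188767
(w + K(-13 + 8*(-4), -3*(-88))) + 712086 = (2188767 + (-591 - (-4785)*(-88))) + 712086 = (2188767 + (-591 - 1595*264)) + 712086 = (2188767 + (-591 - 421080)) + 712086 = (2188767 - 421671) + 712086 = 1767096 + 712086 = 2479182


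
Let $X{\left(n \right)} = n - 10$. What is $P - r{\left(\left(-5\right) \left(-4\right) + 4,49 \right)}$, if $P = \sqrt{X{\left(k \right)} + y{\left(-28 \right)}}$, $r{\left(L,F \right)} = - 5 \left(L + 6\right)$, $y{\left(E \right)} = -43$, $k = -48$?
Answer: $150 + i \sqrt{101} \approx 150.0 + 10.05 i$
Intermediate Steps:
$X{\left(n \right)} = -10 + n$
$r{\left(L,F \right)} = -30 - 5 L$ ($r{\left(L,F \right)} = - 5 \left(6 + L\right) = -30 - 5 L$)
$P = i \sqrt{101}$ ($P = \sqrt{\left(-10 - 48\right) - 43} = \sqrt{-58 - 43} = \sqrt{-101} = i \sqrt{101} \approx 10.05 i$)
$P - r{\left(\left(-5\right) \left(-4\right) + 4,49 \right)} = i \sqrt{101} - \left(-30 - 5 \left(\left(-5\right) \left(-4\right) + 4\right)\right) = i \sqrt{101} - \left(-30 - 5 \left(20 + 4\right)\right) = i \sqrt{101} - \left(-30 - 120\right) = i \sqrt{101} - -150 = i \sqrt{101} + 150 = 150 + i \sqrt{101}$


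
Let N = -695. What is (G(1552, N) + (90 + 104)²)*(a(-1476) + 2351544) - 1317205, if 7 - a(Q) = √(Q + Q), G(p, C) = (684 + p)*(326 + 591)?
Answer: 4910150045243 - 12528288*I*√82 ≈ 4.9101e+12 - 1.1345e+8*I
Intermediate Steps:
G(p, C) = 627228 + 917*p (G(p, C) = (684 + p)*917 = 627228 + 917*p)
a(Q) = 7 - √2*√Q (a(Q) = 7 - √(Q + Q) = 7 - √(2*Q) = 7 - √2*√Q)
(G(1552, N) + (90 + 104)²)*(a(-1476) + 2351544) - 1317205 = ((627228 + 917*1552) + (90 + 104)²)*((7 - √2*√(-1476)) + 2351544) - 1317205 = ((627228 + 1423184) + 194²)*((7 - √2*6*I*√41) + 2351544) - 1317205 = (2050412 + 37636)*((7 - 6*I*√82) + 2351544) - 1317205 = 2088048*(2351551 - 6*I*√82) - 1317205 = (4910151362448 - 12528288*I*√82) - 1317205 = 4910150045243 - 12528288*I*√82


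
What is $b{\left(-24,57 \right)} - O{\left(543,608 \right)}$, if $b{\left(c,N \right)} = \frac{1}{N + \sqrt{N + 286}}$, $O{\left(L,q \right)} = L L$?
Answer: $- \frac{856831137}{2906} - \frac{7 \sqrt{7}}{2906} \approx -2.9485 \cdot 10^{5}$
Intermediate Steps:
$O{\left(L,q \right)} = L^{2}$
$b{\left(c,N \right)} = \frac{1}{N + \sqrt{286 + N}}$
$b{\left(-24,57 \right)} - O{\left(543,608 \right)} = \frac{1}{57 + \sqrt{286 + 57}} - 543^{2} = \frac{1}{57 + \sqrt{343}} - 294849 = \frac{1}{57 + 7 \sqrt{7}} - 294849 = -294849 + \frac{1}{57 + 7 \sqrt{7}}$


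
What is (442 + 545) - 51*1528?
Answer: -76941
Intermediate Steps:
(442 + 545) - 51*1528 = 987 - 77928 = -76941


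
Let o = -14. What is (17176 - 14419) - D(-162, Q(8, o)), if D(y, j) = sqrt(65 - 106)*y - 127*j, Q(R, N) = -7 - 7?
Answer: 979 + 162*I*sqrt(41) ≈ 979.0 + 1037.3*I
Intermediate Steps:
Q(R, N) = -14
D(y, j) = -127*j + I*y*sqrt(41) (D(y, j) = sqrt(-41)*y - 127*j = (I*sqrt(41))*y - 127*j = I*y*sqrt(41) - 127*j = -127*j + I*y*sqrt(41))
(17176 - 14419) - D(-162, Q(8, o)) = (17176 - 14419) - (-127*(-14) + I*(-162)*sqrt(41)) = 2757 - (1778 - 162*I*sqrt(41)) = 2757 + (-1778 + 162*I*sqrt(41)) = 979 + 162*I*sqrt(41)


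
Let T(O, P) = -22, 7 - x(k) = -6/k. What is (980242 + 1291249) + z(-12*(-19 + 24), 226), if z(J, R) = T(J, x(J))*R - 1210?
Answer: 2265309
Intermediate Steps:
x(k) = 7 + 6/k (x(k) = 7 - (-6)/k = 7 + 6/k)
z(J, R) = -1210 - 22*R (z(J, R) = -22*R - 1210 = -1210 - 22*R)
(980242 + 1291249) + z(-12*(-19 + 24), 226) = (980242 + 1291249) + (-1210 - 22*226) = 2271491 + (-1210 - 4972) = 2271491 - 6182 = 2265309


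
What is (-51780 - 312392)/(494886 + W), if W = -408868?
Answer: -182086/43009 ≈ -4.2337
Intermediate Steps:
(-51780 - 312392)/(494886 + W) = (-51780 - 312392)/(494886 - 408868) = -364172/86018 = -364172*1/86018 = -182086/43009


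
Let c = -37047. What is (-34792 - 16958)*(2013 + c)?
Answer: 1813009500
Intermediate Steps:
(-34792 - 16958)*(2013 + c) = (-34792 - 16958)*(2013 - 37047) = -51750*(-35034) = 1813009500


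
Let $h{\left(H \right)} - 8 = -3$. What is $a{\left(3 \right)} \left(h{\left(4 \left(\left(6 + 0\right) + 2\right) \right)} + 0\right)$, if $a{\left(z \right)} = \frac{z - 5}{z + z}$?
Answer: $- \frac{5}{3} \approx -1.6667$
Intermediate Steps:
$a{\left(z \right)} = \frac{-5 + z}{2 z}$
$h{\left(H \right)} = 5$ ($h{\left(H \right)} = 8 - 3 = 5$)
$a{\left(3 \right)} \left(h{\left(4 \left(\left(6 + 0\right) + 2\right) \right)} + 0\right) = \frac{-5 + 3}{2 \cdot 3} \left(5 + 0\right) = \frac{1}{2} \cdot \frac{1}{3} \left(-2\right) 5 = \left(- \frac{1}{3}\right) 5 = - \frac{5}{3}$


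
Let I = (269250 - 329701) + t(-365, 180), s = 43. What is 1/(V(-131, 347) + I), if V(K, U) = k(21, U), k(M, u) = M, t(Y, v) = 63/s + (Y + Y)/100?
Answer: -430/25987409 ≈ -1.6546e-5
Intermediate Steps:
t(Y, v) = 63/43 + Y/50 (t(Y, v) = 63/43 + (Y + Y)/100 = 63*(1/43) + (2*Y)*(1/100) = 63/43 + Y/50)
V(K, U) = 21
I = -25996439/430 (I = (269250 - 329701) + (63/43 + (1/50)*(-365)) = -60451 + (63/43 - 73/10) = -60451 - 2509/430 = -25996439/430 ≈ -60457.)
1/(V(-131, 347) + I) = 1/(21 - 25996439/430) = 1/(-25987409/430) = -430/25987409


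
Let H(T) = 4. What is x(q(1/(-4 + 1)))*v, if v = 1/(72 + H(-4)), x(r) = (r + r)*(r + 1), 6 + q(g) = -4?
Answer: 45/19 ≈ 2.3684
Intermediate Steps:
q(g) = -10 (q(g) = -6 - 4 = -10)
x(r) = 2*r*(1 + r) (x(r) = (2*r)*(1 + r) = 2*r*(1 + r))
v = 1/76 (v = 1/(72 + 4) = 1/76 ≈ 0.013158)
x(q(1/(-4 + 1)))*v = (2*(-10)*(1 - 10))*(1/76) = (2*(-10)*(-9))*(1/76) = 180*(1/76) = 45/19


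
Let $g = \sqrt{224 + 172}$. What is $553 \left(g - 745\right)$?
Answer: $-411985 + 3318 \sqrt{11} \approx -4.0098 \cdot 10^{5}$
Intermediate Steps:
$g = 6 \sqrt{11}$ ($g = \sqrt{396} = 6 \sqrt{11} \approx 19.9$)
$553 \left(g - 745\right) = 553 \left(6 \sqrt{11} - 745\right) = 553 \left(-745 + 6 \sqrt{11}\right) = -411985 + 3318 \sqrt{11}$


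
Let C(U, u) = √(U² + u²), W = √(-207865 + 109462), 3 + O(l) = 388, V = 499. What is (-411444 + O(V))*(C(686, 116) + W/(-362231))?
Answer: -822118*√121013 + 411059*I*√98403/362231 ≈ -2.8599e+8 + 355.98*I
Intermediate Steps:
O(l) = 385 (O(l) = -3 + 388 = 385)
W = I*√98403 (W = √(-98403) = I*√98403 ≈ 313.69*I)
(-411444 + O(V))*(C(686, 116) + W/(-362231)) = (-411444 + 385)*(√(686² + 116²) + (I*√98403)/(-362231)) = -411059*(√(470596 + 13456) + (I*√98403)*(-1/362231)) = -411059*(√484052 - I*√98403/362231) = -411059*(2*√121013 - I*√98403/362231) = -822118*√121013 + 411059*I*√98403/362231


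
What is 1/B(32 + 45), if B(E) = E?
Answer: 1/77 ≈ 0.012987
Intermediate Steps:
1/B(32 + 45) = 1/(32 + 45) = 1/77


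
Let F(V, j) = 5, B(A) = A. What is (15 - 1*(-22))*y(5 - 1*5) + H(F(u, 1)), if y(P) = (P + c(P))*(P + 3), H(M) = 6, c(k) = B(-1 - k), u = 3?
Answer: -105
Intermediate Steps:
c(k) = -1 - k
y(P) = -3 - P (y(P) = (P + (-1 - P))*(P + 3) = -(3 + P) = -3 - P)
(15 - 1*(-22))*y(5 - 1*5) + H(F(u, 1)) = (15 - 1*(-22))*(-3 - (5 - 1*5)) + 6 = (15 + 22)*(-3 - (5 - 5)) + 6 = 37*(-3 - 1*0) + 6 = 37*(-3 + 0) + 6 = 37*(-3) + 6 = -111 + 6 = -105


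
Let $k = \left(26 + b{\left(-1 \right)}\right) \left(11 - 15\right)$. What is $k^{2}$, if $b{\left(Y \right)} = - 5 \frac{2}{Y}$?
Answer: $20736$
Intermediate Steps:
$b{\left(Y \right)} = - \frac{10}{Y}$
$k = -144$ ($k = \left(26 - \frac{10}{-1}\right) \left(11 - 15\right) = \left(26 - -10\right) \left(-4\right) = \left(26 + 10\right) \left(-4\right) = 36 \left(-4\right) = -144$)
$k^{2} = \left(-144\right)^{2} = 20736$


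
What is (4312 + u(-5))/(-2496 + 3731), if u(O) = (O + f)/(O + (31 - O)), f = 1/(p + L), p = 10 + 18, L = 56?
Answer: 11228029/3215940 ≈ 3.4914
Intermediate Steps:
p = 28
f = 1/84 (f = 1/(28 + 56) = 1/84 ≈ 0.011905)
u(O) = 1/2604 + O/31 (u(O) = (O + 1/84)/(O + (31 - O)) = (1/84 + O)/31 = (1/84 + O)*(1/31) = 1/2604 + O/31)
(4312 + u(-5))/(-2496 + 3731) = (4312 + (1/2604 + (1/31)*(-5)))/(-2496 + 3731) = (4312 + (1/2604 - 5/31))/1235 = (4312 - 419/2604)*(1/1235) = (11228029/2604)*(1/1235) = 11228029/3215940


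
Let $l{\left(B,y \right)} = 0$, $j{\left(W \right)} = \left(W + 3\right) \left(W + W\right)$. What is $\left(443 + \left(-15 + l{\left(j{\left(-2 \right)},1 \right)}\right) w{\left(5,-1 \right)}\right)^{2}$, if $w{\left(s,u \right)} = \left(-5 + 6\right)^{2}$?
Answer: $183184$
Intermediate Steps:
$w{\left(s,u \right)} = 1$ ($w{\left(s,u \right)} = 1^{2} = 1$)
$j{\left(W \right)} = 2 W \left(3 + W\right)$ ($j{\left(W \right)} = \left(3 + W\right) 2 W = 2 W \left(3 + W\right)$)
$\left(443 + \left(-15 + l{\left(j{\left(-2 \right)},1 \right)}\right) w{\left(5,-1 \right)}\right)^{2} = \left(443 + \left(-15 + 0\right) 1\right)^{2} = \left(443 - 15\right)^{2} = 428^{2} = 183184$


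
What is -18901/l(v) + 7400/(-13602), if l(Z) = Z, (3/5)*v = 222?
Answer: -129914701/2516370 ≈ -51.628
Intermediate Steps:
v = 370 (v = (5/3)*222 = 370)
-18901/l(v) + 7400/(-13602) = -18901/370 + 7400/(-13602) = -18901*1/370 + 7400*(-1/13602) = -18901/370 - 3700/6801 = -129914701/2516370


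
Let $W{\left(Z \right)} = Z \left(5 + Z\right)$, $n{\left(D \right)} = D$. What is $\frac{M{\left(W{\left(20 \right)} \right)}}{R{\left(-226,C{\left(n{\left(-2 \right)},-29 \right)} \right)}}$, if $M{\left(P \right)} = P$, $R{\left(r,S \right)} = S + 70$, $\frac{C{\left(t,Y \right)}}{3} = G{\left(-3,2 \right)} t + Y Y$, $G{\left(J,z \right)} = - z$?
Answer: $\frac{100}{521} \approx 0.19194$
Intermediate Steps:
$C{\left(t,Y \right)} = - 6 t + 3 Y^{2}$ ($C{\left(t,Y \right)} = 3 \left(\left(-1\right) 2 t + Y Y\right) = 3 \left(- 2 t + Y^{2}\right) = 3 \left(Y^{2} - 2 t\right) = - 6 t + 3 Y^{2}$)
$R{\left(r,S \right)} = 70 + S$
$\frac{M{\left(W{\left(20 \right)} \right)}}{R{\left(-226,C{\left(n{\left(-2 \right)},-29 \right)} \right)}} = \frac{20 \left(5 + 20\right)}{70 - \left(-12 - 3 \left(-29\right)^{2}\right)} = \frac{20 \cdot 25}{70 + \left(12 + 3 \cdot 841\right)} = \frac{500}{70 + \left(12 + 2523\right)} = \frac{500}{70 + 2535} = \frac{500}{2605} = 500 \cdot \frac{1}{2605} = \frac{100}{521}$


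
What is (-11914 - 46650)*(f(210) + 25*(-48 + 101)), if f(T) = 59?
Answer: -81052576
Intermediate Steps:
(-11914 - 46650)*(f(210) + 25*(-48 + 101)) = (-11914 - 46650)*(59 + 25*(-48 + 101)) = -58564*(59 + 25*53) = -58564*(59 + 1325) = -58564*1384 = -81052576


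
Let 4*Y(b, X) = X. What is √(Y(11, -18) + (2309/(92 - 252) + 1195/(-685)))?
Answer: 3*I*√68989090/5480 ≈ 4.5471*I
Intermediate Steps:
Y(b, X) = X/4
√(Y(11, -18) + (2309/(92 - 252) + 1195/(-685))) = √((¼)*(-18) + (2309/(92 - 252) + 1195/(-685))) = √(-9/2 + (2309/(-160) + 1195*(-1/685))) = √(-9/2 + (2309*(-1/160) - 239/137)) = √(-9/2 + (-2309/160 - 239/137)) = √(-9/2 - 354573/21920) = √(-453213/21920) = 3*I*√68989090/5480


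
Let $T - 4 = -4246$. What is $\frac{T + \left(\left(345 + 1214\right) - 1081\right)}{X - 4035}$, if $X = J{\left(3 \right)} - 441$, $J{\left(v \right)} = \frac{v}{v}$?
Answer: $\frac{3764}{4475} \approx 0.84112$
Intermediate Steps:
$T = -4242$ ($T = 4 - 4246 = -4242$)
$J{\left(v \right)} = 1$
$X = -440$ ($X = 1 - 441 = -440$)
$\frac{T + \left(\left(345 + 1214\right) - 1081\right)}{X - 4035} = \frac{-4242 + \left(\left(345 + 1214\right) - 1081\right)}{-440 - 4035} = \frac{-4242 + \left(1559 - 1081\right)}{-4475} = \left(-4242 + 478\right) \left(- \frac{1}{4475}\right) = \left(-3764\right) \left(- \frac{1}{4475}\right) = \frac{3764}{4475}$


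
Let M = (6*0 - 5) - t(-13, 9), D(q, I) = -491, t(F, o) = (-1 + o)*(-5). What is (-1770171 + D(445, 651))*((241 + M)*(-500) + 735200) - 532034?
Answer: -1057439878434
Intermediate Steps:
t(F, o) = 5 - 5*o
M = 35 (M = (6*0 - 5) - (5 - 5*9) = (0 - 5) - (5 - 45) = -5 - 1*(-40) = -5 + 40 = 35)
(-1770171 + D(445, 651))*((241 + M)*(-500) + 735200) - 532034 = (-1770171 - 491)*((241 + 35)*(-500) + 735200) - 532034 = -1770662*(276*(-500) + 735200) - 532034 = -1770662*(-138000 + 735200) - 532034 = -1770662*597200 - 532034 = -1057439346400 - 532034 = -1057439878434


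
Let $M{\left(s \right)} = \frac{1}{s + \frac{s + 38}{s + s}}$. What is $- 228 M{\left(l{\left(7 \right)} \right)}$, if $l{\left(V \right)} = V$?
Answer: $- \frac{3192}{143} \approx -22.322$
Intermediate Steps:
$M{\left(s \right)} = \frac{1}{s + \frac{38 + s}{2 s}}$
$- 228 M{\left(l{\left(7 \right)} \right)} = - 228 \cdot 2 \cdot 7 \frac{1}{38 + 7 + 2 \cdot 7^{2}} = - 228 \cdot 2 \cdot 7 \frac{1}{38 + 7 + 2 \cdot 49} = - 228 \cdot 2 \cdot 7 \frac{1}{38 + 7 + 98} = - 228 \cdot 2 \cdot 7 \cdot \frac{1}{143} = \left(-228\right) \frac{14}{143} = - \frac{3192}{143}$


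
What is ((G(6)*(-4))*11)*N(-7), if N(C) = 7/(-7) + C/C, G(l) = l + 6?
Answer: 0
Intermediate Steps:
G(l) = 6 + l
N(C) = 0 (N(C) = 7*(-1/7) + 1 = -1 + 1 = 0)
((G(6)*(-4))*11)*N(-7) = (((6 + 6)*(-4))*11)*0 = ((12*(-4))*11)*0 = -48*11*0 = -528*0 = 0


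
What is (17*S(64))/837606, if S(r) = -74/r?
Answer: -17/724416 ≈ -2.3467e-5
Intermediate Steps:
(17*S(64))/837606 = (17*(-74/64))/837606 = (17*(-74*1/64))*(1/837606) = (17*(-37/32))*(1/837606) = -629/32*1/837606 = -17/724416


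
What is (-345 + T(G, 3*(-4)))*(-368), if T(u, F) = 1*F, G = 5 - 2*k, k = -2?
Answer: 131376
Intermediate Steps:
G = 9 (G = 5 - 2*(-2) = 5 + 4 = 9)
T(u, F) = F
(-345 + T(G, 3*(-4)))*(-368) = (-345 + 3*(-4))*(-368) = (-345 - 12)*(-368) = -357*(-368) = 131376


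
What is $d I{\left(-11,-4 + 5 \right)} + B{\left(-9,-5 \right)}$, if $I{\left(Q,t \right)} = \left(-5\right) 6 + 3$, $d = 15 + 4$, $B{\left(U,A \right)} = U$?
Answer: $-522$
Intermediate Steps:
$d = 19$
$I{\left(Q,t \right)} = -27$ ($I{\left(Q,t \right)} = -30 + 3 = -27$)
$d I{\left(-11,-4 + 5 \right)} + B{\left(-9,-5 \right)} = 19 \left(-27\right) - 9 = -513 - 9 = -522$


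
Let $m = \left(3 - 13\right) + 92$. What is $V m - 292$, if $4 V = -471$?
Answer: $- \frac{19895}{2} \approx -9947.5$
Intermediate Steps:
$V = - \frac{471}{4}$ ($V = \frac{1}{4} \left(-471\right) = - \frac{471}{4} \approx -117.75$)
$m = 82$ ($m = -10 + 92 = 82$)
$V m - 292 = \left(- \frac{471}{4}\right) 82 - 292 = - \frac{19311}{2} - 292 = - \frac{19895}{2}$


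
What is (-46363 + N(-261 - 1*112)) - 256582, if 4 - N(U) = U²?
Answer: -442070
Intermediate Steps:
N(U) = 4 - U²
(-46363 + N(-261 - 1*112)) - 256582 = (-46363 + (4 - (-261 - 1*112)²)) - 256582 = (-46363 + (4 - (-261 - 112)²)) - 256582 = (-46363 + (4 - 1*(-373)²)) - 256582 = (-46363 + (4 - 1*139129)) - 256582 = (-46363 + (4 - 139129)) - 256582 = (-46363 - 139125) - 256582 = -185488 - 256582 = -442070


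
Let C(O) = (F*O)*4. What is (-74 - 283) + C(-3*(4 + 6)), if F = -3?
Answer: 3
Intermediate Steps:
C(O) = -12*O (C(O) = -3*O*4 = -12*O)
(-74 - 283) + C(-3*(4 + 6)) = (-74 - 283) - (-36)*(4 + 6) = -357 - (-36)*10 = -357 - 12*(-30) = -357 + 360 = 3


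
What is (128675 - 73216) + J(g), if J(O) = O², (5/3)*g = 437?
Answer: 3105196/25 ≈ 1.2421e+5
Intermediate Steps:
g = 1311/5 (g = (⅗)*437 = 1311/5 ≈ 262.20)
(128675 - 73216) + J(g) = (128675 - 73216) + (1311/5)² = 55459 + 1718721/25 = 3105196/25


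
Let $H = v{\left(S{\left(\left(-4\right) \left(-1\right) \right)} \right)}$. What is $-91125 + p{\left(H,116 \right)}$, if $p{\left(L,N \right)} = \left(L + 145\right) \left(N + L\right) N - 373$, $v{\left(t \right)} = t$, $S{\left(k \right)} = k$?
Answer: $1982582$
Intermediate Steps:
$H = 4$ ($H = \left(-4\right) \left(-1\right) = 4$)
$p{\left(L,N \right)} = -373 + N \left(145 + L\right) \left(L + N\right)$ ($p{\left(L,N \right)} = \left(145 + L\right) \left(L + N\right) N - 373 = N \left(145 + L\right) \left(L + N\right) - 373 = -373 + N \left(145 + L\right) \left(L + N\right)$)
$-91125 + p{\left(H,116 \right)} = -91125 + \left(-373 + 145 \cdot 116^{2} + 4 \cdot 116^{2} + 116 \cdot 4^{2} + 145 \cdot 4 \cdot 116\right) = -91125 + \left(-373 + 145 \cdot 13456 + 4 \cdot 13456 + 116 \cdot 16 + 67280\right) = -91125 + \left(-373 + 1951120 + 53824 + 1856 + 67280\right) = -91125 + 2073707 = 1982582$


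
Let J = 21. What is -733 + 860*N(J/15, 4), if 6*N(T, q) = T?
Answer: -1597/3 ≈ -532.33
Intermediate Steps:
N(T, q) = T/6
-733 + 860*N(J/15, 4) = -733 + 860*((21/15)/6) = -733 + 860*((21*(1/15))/6) = -733 + 860*((1/6)*(7/5)) = -733 + 860*(7/30) = -733 + 602/3 = -1597/3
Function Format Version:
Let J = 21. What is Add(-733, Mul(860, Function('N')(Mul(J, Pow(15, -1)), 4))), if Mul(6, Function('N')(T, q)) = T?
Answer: Rational(-1597, 3) ≈ -532.33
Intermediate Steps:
Function('N')(T, q) = Mul(Rational(1, 6), T)
Add(-733, Mul(860, Function('N')(Mul(J, Pow(15, -1)), 4))) = Add(-733, Mul(860, Mul(Rational(1, 6), Mul(21, Pow(15, -1))))) = Add(-733, Mul(860, Mul(Rational(1, 6), Mul(21, Rational(1, 15))))) = Add(-733, Mul(860, Mul(Rational(1, 6), Rational(7, 5)))) = Add(-733, Mul(860, Rational(7, 30))) = Add(-733, Rational(602, 3)) = Rational(-1597, 3)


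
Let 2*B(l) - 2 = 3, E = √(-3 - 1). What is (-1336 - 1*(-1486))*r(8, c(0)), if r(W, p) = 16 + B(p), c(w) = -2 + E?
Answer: 2775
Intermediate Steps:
E = 2*I (E = √(-4) = 2*I ≈ 2.0*I)
c(w) = -2 + 2*I
B(l) = 5/2 (B(l) = 1 + (½)*3 = 1 + 3/2 = 5/2)
r(W, p) = 37/2 (r(W, p) = 16 + 5/2 = 37/2)
(-1336 - 1*(-1486))*r(8, c(0)) = (-1336 - 1*(-1486))*(37/2) = (-1336 + 1486)*(37/2) = 150*(37/2) = 2775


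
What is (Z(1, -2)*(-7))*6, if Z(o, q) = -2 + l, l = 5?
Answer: -126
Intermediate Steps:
Z(o, q) = 3 (Z(o, q) = -2 + 5 = 3)
(Z(1, -2)*(-7))*6 = (3*(-7))*6 = -21*6 = -126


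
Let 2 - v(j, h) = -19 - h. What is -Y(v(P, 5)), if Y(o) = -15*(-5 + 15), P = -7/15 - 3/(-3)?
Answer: 150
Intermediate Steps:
P = 8/15 (P = -7*1/15 - 3*(-1/3) = -7/15 + 1 = 8/15 ≈ 0.53333)
v(j, h) = 21 + h (v(j, h) = 2 - (-19 - h) = 2 + (19 + h) = 21 + h)
Y(o) = -150 (Y(o) = -15*10 = -150)
-Y(v(P, 5)) = -1*(-150) = 150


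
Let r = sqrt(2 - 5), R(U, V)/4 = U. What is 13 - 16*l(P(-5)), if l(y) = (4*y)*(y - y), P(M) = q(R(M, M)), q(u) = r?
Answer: 13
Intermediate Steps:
R(U, V) = 4*U
r = I*sqrt(3) (r = sqrt(-3) = I*sqrt(3) ≈ 1.732*I)
q(u) = I*sqrt(3)
P(M) = I*sqrt(3)
l(y) = 0 (l(y) = (4*y)*0 = 0)
13 - 16*l(P(-5)) = 13 - 16*0 = 13 + 0 = 13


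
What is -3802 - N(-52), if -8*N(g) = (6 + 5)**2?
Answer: -30295/8 ≈ -3786.9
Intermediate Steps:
N(g) = -121/8 (N(g) = -(6 + 5)**2/8 = -1/8*11**2 = -1/8*121 = -121/8)
-3802 - N(-52) = -3802 - 1*(-121/8) = -3802 + 121/8 = -30295/8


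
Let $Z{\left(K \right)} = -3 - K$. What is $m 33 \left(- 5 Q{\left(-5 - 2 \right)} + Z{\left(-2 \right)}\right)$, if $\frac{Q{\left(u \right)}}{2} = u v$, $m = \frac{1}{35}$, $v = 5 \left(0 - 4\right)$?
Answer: $- \frac{46233}{35} \approx -1320.9$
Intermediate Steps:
$v = -20$ ($v = 5 \left(-4\right) = -20$)
$m = \frac{1}{35} \approx 0.028571$
$Q{\left(u \right)} = - 40 u$ ($Q{\left(u \right)} = 2 u \left(-20\right) = 2 \left(- 20 u\right) = - 40 u$)
$m 33 \left(- 5 Q{\left(-5 - 2 \right)} + Z{\left(-2 \right)}\right) = \frac{1}{35} \cdot 33 \left(- 5 \left(- 40 \left(-5 - 2\right)\right) - 1\right) = \frac{33 \left(- 5 \left(\left(-40\right) \left(-7\right)\right) + \left(-3 + 2\right)\right)}{35} = \frac{33 \left(\left(-5\right) 280 - 1\right)}{35} = \frac{33 \left(-1400 - 1\right)}{35} = \frac{33}{35} \left(-1401\right) = - \frac{46233}{35}$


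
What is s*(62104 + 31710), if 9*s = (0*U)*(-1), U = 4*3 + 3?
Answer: 0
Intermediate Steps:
U = 15 (U = 12 + 3 = 15)
s = 0 (s = ((0*15)*(-1))/9 = (0*(-1))/9 = (⅑)*0 = 0)
s*(62104 + 31710) = 0*(62104 + 31710) = 0*93814 = 0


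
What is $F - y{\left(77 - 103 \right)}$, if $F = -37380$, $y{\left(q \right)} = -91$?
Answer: $-37289$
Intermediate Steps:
$F - y{\left(77 - 103 \right)} = -37380 - -91 = -37380 + 91 = -37289$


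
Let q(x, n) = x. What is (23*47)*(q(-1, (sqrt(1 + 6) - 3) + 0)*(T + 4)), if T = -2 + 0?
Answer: -2162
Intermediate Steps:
T = -2
(23*47)*(q(-1, (sqrt(1 + 6) - 3) + 0)*(T + 4)) = (23*47)*(-(-2 + 4)) = 1081*(-1*2) = 1081*(-2) = -2162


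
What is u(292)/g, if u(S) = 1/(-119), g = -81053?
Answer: 1/9645307 ≈ 1.0368e-7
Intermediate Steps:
u(S) = -1/119
u(292)/g = -1/119/(-81053) = -1/119*(-1/81053) = 1/9645307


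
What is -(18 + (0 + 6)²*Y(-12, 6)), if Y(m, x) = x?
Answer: -234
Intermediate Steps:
-(18 + (0 + 6)²*Y(-12, 6)) = -(18 + (0 + 6)²*6) = -(18 + 6²*6) = -(18 + 36*6) = -(18 + 216) = -1*234 = -234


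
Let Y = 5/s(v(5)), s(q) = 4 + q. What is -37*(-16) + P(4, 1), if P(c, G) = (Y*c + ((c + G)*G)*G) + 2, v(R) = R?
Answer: 5411/9 ≈ 601.22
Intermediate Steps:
Y = 5/9 (Y = 5/(4 + 5) = 5/9 ≈ 0.55556)
P(c, G) = 2 + 5*c/9 + G**2*(G + c) (P(c, G) = (5*c/9 + ((c + G)*G)*G) + 2 = (5*c/9 + ((G + c)*G)*G) + 2 = (5*c/9 + (G*(G + c))*G) + 2 = (5*c/9 + G**2*(G + c)) + 2 = 2 + 5*c/9 + G**2*(G + c))
-37*(-16) + P(4, 1) = -37*(-16) + (2 + 1**3 + (5/9)*4 + 4*1**2) = 592 + (2 + 1 + 20/9 + 4*1) = 592 + (2 + 1 + 20/9 + 4) = 592 + 83/9 = 5411/9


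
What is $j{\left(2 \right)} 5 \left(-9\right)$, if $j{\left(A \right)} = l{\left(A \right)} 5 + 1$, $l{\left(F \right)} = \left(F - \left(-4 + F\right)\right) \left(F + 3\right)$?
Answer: $-4545$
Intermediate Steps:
$l{\left(F \right)} = 12 + 4 F$ ($l{\left(F \right)} = 4 \left(3 + F\right) = 12 + 4 F$)
$j{\left(A \right)} = 61 + 20 A$ ($j{\left(A \right)} = \left(12 + 4 A\right) 5 + 1 = \left(60 + 20 A\right) + 1 = 61 + 20 A$)
$j{\left(2 \right)} 5 \left(-9\right) = \left(61 + 20 \cdot 2\right) 5 \left(-9\right) = \left(61 + 40\right) 5 \left(-9\right) = 101 \cdot 5 \left(-9\right) = 505 \left(-9\right) = -4545$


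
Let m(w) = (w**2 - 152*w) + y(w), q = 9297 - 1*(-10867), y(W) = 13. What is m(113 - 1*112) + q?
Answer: 20026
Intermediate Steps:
q = 20164 (q = 9297 + 10867 = 20164)
m(w) = 13 + w**2 - 152*w (m(w) = (w**2 - 152*w) + 13 = 13 + w**2 - 152*w)
m(113 - 1*112) + q = (13 + (113 - 1*112)**2 - 152*(113 - 1*112)) + 20164 = (13 + (113 - 112)**2 - 152*(113 - 112)) + 20164 = (13 + 1**2 - 152*1) + 20164 = (13 + 1 - 152) + 20164 = -138 + 20164 = 20026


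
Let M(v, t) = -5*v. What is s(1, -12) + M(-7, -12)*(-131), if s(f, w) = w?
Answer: -4597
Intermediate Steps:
s(1, -12) + M(-7, -12)*(-131) = -12 - 5*(-7)*(-131) = -12 + 35*(-131) = -12 - 4585 = -4597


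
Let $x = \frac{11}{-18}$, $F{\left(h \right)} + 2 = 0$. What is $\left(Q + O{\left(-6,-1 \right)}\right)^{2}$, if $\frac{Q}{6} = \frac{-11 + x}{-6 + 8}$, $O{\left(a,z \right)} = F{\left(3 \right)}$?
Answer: $\frac{48841}{36} \approx 1356.7$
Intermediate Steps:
$F{\left(h \right)} = -2$ ($F{\left(h \right)} = -2 + 0 = -2$)
$O{\left(a,z \right)} = -2$
$x = - \frac{11}{18}$ ($x = 11 \left(- \frac{1}{18}\right) = - \frac{11}{18} \approx -0.61111$)
$Q = - \frac{209}{6}$ ($Q = 6 \frac{-11 - \frac{11}{18}}{-6 + 8} = 6 \left(- \frac{209}{18 \cdot 2}\right) = 6 \left(\left(- \frac{209}{18}\right) \frac{1}{2}\right) = 6 \left(- \frac{209}{36}\right) = - \frac{209}{6} \approx -34.833$)
$\left(Q + O{\left(-6,-1 \right)}\right)^{2} = \left(- \frac{209}{6} - 2\right)^{2} = \left(- \frac{221}{6}\right)^{2} = \frac{48841}{36}$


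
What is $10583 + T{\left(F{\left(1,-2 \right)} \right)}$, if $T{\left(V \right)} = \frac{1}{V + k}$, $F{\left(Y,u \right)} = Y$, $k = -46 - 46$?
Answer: $\frac{963052}{91} \approx 10583.0$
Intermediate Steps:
$k = -92$ ($k = -46 - 46 = -92$)
$T{\left(V \right)} = \frac{1}{-92 + V}$ ($T{\left(V \right)} = \frac{1}{V - 92} = \frac{1}{-92 + V}$)
$10583 + T{\left(F{\left(1,-2 \right)} \right)} = 10583 + \frac{1}{-92 + 1} = 10583 + \frac{1}{-91} = 10583 - \frac{1}{91} = \frac{963052}{91}$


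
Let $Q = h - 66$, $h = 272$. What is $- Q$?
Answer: $-206$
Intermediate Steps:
$Q = 206$ ($Q = 272 - 66 = 206$)
$- Q = \left(-1\right) 206 = -206$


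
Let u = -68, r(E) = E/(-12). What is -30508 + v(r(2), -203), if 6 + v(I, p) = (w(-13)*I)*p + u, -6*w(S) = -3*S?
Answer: -369623/12 ≈ -30802.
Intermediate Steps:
r(E) = -E/12 (r(E) = E*(-1/12) = -E/12)
w(S) = S/2 (w(S) = -(-1)*S/2 = S/2)
v(I, p) = -74 - 13*I*p/2 (v(I, p) = -6 + ((((½)*(-13))*I)*p - 68) = -6 + ((-13*I/2)*p - 68) = -6 + (-13*I*p/2 - 68) = -6 + (-68 - 13*I*p/2) = -74 - 13*I*p/2)
-30508 + v(r(2), -203) = -30508 + (-74 - 13/2*(-1/12*2)*(-203)) = -30508 + (-74 - 13/2*(-⅙)*(-203)) = -30508 + (-74 - 2639/12) = -30508 - 3527/12 = -369623/12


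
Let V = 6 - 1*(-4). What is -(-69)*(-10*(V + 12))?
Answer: -15180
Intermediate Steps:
V = 10 (V = 6 + 4 = 10)
-(-69)*(-10*(V + 12)) = -(-69)*(-10*(10 + 12)) = -(-69)*(-10*22) = -(-69)*(-220) = -1*15180 = -15180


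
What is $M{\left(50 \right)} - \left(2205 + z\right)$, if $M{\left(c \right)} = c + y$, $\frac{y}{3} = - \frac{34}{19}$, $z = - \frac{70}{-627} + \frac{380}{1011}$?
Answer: $- \frac{456586697}{211299} \approx -2160.9$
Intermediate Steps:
$z = \frac{103010}{211299}$ ($z = \left(-70\right) \left(- \frac{1}{627}\right) + 380 \cdot \frac{1}{1011} = \frac{70}{627} + \frac{380}{1011} = \frac{103010}{211299} \approx 0.48751$)
$y = - \frac{102}{19}$ ($y = 3 \left(- \frac{34}{19}\right) = - \frac{102}{19} \approx -5.3684$)
$M{\left(c \right)} = - \frac{102}{19} + c$ ($M{\left(c \right)} = c - \frac{102}{19} = - \frac{102}{19} + c$)
$M{\left(50 \right)} - \left(2205 + z\right) = \left(- \frac{102}{19} + 50\right) - \left(2205 + \frac{103010}{211299}\right) = \frac{848}{19} - \frac{466017305}{211299} = - \frac{456586697}{211299}$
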